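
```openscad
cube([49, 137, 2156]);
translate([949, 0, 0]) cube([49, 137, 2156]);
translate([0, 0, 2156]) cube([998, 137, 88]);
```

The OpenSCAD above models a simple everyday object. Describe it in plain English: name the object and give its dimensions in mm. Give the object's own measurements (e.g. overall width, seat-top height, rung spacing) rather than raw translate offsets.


A door frame. The clear opening is 900 mm wide and 2156 mm high. Two 49 mm wide jambs, 137 mm deep, stand either side of the opening from the floor to the top of the opening. A 88 mm thick head sits across the top of both jambs, spanning the full outside width of the frame.


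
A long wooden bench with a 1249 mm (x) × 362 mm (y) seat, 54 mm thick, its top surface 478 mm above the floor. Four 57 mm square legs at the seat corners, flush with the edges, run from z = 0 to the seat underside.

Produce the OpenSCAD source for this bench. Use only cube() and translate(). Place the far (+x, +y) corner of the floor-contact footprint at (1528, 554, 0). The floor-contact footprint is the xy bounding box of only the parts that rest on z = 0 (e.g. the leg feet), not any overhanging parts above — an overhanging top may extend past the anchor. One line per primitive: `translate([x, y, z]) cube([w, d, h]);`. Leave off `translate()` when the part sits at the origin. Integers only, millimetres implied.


translate([279, 192, 424]) cube([1249, 362, 54]);
translate([279, 192, 0]) cube([57, 57, 424]);
translate([279, 497, 0]) cube([57, 57, 424]);
translate([1471, 192, 0]) cube([57, 57, 424]);
translate([1471, 497, 0]) cube([57, 57, 424]);


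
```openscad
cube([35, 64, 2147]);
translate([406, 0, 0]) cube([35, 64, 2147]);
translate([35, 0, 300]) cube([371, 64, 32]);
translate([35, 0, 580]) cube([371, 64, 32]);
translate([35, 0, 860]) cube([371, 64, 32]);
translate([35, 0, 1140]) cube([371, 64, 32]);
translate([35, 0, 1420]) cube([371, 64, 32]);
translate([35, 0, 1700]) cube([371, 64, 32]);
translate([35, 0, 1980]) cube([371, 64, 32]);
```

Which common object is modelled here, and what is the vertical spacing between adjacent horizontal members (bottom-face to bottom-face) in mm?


A ladder. The rung spacing is 280 mm.

Two tall 35×64 posts with 7 short bars between them — a ladder. Adjacent rungs sit at z = 300 and z = 580, so the spacing is 580 − 300 = 280 mm.


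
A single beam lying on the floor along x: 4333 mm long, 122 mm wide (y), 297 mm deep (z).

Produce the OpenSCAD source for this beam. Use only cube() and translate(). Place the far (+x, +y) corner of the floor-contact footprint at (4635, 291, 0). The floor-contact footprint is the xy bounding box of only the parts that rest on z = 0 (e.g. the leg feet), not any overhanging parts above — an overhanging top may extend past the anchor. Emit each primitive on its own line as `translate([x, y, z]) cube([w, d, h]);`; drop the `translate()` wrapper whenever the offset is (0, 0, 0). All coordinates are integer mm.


translate([302, 169, 0]) cube([4333, 122, 297]);


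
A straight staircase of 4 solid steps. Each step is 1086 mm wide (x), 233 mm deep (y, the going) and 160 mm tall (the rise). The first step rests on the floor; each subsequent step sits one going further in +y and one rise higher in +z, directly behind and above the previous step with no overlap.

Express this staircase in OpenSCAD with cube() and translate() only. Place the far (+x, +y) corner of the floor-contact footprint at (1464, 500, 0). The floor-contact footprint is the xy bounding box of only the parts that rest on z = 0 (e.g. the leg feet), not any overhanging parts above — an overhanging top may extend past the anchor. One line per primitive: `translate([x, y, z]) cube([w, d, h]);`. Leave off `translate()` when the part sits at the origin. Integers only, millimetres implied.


translate([378, 267, 0]) cube([1086, 233, 160]);
translate([378, 500, 160]) cube([1086, 233, 160]);
translate([378, 733, 320]) cube([1086, 233, 160]);
translate([378, 966, 480]) cube([1086, 233, 160]);


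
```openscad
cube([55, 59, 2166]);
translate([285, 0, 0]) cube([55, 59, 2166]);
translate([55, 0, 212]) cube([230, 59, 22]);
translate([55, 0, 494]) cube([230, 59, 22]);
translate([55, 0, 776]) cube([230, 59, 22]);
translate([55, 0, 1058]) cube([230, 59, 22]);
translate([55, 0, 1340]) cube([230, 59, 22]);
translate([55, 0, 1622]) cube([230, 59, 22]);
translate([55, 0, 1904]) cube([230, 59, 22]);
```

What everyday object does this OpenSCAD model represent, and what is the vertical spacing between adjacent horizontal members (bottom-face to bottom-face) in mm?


A ladder. The rung spacing is 282 mm.

Two tall 55×59 posts with 7 short bars between them — a ladder. Adjacent rungs sit at z = 212 and z = 494, so the spacing is 494 − 212 = 282 mm.


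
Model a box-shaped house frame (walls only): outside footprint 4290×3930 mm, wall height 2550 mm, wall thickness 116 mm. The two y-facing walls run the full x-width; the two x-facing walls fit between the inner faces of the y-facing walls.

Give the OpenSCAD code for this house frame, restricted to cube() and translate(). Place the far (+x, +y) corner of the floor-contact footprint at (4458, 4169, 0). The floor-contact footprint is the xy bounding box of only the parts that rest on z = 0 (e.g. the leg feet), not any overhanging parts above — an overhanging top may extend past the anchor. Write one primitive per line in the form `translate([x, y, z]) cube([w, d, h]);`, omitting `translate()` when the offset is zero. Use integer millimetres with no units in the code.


translate([168, 239, 0]) cube([4290, 116, 2550]);
translate([168, 4053, 0]) cube([4290, 116, 2550]);
translate([168, 355, 0]) cube([116, 3698, 2550]);
translate([4342, 355, 0]) cube([116, 3698, 2550]);


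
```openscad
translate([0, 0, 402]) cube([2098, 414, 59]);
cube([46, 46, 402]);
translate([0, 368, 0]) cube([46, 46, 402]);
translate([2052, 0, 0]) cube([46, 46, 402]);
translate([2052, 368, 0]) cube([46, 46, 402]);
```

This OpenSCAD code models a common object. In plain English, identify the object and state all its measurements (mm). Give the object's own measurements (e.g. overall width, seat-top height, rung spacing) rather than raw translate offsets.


A long wooden bench with a 2098 mm (x) × 414 mm (y) seat, 59 mm thick, its top surface 461 mm above the floor. Four 46 mm square legs at the seat corners, flush with the edges, run from z = 0 to the seat underside.


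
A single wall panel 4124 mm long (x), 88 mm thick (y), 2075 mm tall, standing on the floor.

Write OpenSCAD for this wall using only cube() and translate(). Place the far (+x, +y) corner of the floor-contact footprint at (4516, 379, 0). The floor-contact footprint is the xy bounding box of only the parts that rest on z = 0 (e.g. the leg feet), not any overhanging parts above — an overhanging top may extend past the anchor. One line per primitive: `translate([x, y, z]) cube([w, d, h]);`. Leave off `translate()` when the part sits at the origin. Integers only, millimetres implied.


translate([392, 291, 0]) cube([4124, 88, 2075]);


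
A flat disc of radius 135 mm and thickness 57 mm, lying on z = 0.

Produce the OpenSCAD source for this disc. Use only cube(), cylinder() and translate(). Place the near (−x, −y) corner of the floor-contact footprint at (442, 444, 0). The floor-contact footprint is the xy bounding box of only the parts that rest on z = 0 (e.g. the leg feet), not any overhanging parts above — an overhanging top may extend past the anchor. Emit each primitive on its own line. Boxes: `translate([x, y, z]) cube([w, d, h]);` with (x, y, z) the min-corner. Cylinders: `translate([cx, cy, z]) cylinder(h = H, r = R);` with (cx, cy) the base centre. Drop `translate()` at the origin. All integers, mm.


translate([577, 579, 0]) cylinder(h = 57, r = 135);


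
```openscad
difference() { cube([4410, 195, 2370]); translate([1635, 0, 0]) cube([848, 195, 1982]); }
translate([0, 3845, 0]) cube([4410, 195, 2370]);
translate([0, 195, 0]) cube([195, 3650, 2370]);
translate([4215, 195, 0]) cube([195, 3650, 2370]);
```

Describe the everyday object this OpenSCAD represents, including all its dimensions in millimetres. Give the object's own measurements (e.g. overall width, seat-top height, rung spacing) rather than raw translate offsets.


A single room: four walls, each 2370 mm tall and 195 mm thick, enclosing an outside footprint 4410×4040 mm (x × y), no floor or roof. The front and back walls (−y and +y sides) run the full x-width; the side walls fit between their inner faces. A door opening 848 mm wide and 1982 mm tall is cut through the front wall from the floor up, its −x edge 1635 mm from the wall's −x end.


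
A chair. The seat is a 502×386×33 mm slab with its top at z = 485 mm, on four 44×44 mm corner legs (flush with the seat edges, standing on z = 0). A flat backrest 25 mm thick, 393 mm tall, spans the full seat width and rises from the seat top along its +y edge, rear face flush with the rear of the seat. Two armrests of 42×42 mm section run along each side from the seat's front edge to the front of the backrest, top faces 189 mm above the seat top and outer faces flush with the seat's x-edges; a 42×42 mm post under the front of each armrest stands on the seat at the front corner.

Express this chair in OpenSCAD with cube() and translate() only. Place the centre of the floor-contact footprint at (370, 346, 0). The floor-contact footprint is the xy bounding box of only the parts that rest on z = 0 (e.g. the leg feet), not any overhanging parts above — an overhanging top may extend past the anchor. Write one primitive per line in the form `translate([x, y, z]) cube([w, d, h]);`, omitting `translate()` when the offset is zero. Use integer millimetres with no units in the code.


// leg_h = 485 - 33 = 452
// arm post h = 189 - 42 = 147
translate([119, 153, 452]) cube([502, 386, 33]);
translate([119, 153, 0]) cube([44, 44, 452]);
translate([577, 153, 0]) cube([44, 44, 452]);
translate([119, 495, 0]) cube([44, 44, 452]);
translate([577, 495, 0]) cube([44, 44, 452]);
translate([119, 514, 485]) cube([502, 25, 393]);
translate([119, 153, 632]) cube([42, 361, 42]);
translate([579, 153, 632]) cube([42, 361, 42]);
translate([119, 153, 485]) cube([42, 42, 147]);
translate([579, 153, 485]) cube([42, 42, 147]);


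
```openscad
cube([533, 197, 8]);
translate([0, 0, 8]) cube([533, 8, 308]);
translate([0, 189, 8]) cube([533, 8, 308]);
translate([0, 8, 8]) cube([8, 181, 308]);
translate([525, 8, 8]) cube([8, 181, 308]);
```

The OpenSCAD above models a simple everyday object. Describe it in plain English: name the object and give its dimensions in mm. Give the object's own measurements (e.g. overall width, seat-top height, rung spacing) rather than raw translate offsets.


An open-topped rectangular box: outside dimensions 533×197×316 mm, with a uniform wall and base thickness of 8 mm. The base is a full 533×197 slab on the floor; four walls sit on top of the base. The front and back walls (the −y and +y sides) span the full width; the two side walls fit between them.


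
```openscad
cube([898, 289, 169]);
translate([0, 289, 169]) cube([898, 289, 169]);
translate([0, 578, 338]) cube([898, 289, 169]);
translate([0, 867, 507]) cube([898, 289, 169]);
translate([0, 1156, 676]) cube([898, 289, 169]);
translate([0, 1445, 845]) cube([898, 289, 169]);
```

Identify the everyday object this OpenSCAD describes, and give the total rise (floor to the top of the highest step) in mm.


A staircase. The total rise is 1014 mm.

6 identical blocks, each offset up and back from the previous — a staircase. Each step is 169 mm tall and there are 6 of them, so the total rise is 6 × 169 = 1014 mm.


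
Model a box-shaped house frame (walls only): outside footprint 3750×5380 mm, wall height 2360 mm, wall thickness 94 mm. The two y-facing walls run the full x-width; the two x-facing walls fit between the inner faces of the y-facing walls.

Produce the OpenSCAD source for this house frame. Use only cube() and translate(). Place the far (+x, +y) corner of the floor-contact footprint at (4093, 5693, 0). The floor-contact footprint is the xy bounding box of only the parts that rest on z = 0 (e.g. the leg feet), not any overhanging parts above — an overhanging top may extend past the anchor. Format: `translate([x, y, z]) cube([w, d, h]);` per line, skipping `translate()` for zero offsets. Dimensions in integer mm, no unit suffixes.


translate([343, 313, 0]) cube([3750, 94, 2360]);
translate([343, 5599, 0]) cube([3750, 94, 2360]);
translate([343, 407, 0]) cube([94, 5192, 2360]);
translate([3999, 407, 0]) cube([94, 5192, 2360]);


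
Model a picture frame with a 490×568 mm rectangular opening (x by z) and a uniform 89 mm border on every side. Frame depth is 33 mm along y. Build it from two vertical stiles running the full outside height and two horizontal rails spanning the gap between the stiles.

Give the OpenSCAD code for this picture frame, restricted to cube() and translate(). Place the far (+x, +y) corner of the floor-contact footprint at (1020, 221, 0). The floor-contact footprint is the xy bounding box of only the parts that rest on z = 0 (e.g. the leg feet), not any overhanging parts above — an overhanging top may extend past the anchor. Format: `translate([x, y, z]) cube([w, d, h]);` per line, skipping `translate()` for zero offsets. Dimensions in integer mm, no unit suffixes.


translate([352, 188, 0]) cube([89, 33, 746]);
translate([931, 188, 0]) cube([89, 33, 746]);
translate([441, 188, 0]) cube([490, 33, 89]);
translate([441, 188, 657]) cube([490, 33, 89]);


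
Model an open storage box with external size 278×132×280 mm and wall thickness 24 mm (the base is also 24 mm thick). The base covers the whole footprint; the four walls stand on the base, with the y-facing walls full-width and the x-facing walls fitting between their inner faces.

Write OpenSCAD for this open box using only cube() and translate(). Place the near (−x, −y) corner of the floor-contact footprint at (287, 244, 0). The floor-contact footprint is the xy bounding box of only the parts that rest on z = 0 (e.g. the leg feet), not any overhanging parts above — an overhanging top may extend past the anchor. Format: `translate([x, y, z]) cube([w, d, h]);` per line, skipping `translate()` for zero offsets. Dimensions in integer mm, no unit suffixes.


translate([287, 244, 0]) cube([278, 132, 24]);
translate([287, 244, 24]) cube([278, 24, 256]);
translate([287, 352, 24]) cube([278, 24, 256]);
translate([287, 268, 24]) cube([24, 84, 256]);
translate([541, 268, 24]) cube([24, 84, 256]);


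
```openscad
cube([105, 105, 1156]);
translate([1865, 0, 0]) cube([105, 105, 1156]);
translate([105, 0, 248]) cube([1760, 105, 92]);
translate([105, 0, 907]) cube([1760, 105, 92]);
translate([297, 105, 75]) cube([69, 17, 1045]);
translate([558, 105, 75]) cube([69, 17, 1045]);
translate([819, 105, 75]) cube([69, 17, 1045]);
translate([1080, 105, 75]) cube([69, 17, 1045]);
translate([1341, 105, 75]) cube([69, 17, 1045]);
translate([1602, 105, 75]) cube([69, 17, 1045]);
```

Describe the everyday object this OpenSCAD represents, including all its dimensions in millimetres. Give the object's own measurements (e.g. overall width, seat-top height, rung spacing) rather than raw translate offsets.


A fence section. Two 105×105 mm posts, 1156 mm tall, stand on the floor with a clear span of 1760 mm between their inner faces. Two horizontal rails of 105×92 mm section span the gap between the posts with their undersides at z = 248 mm and z = 907 mm, flush with the posts' −y face. 6 pickets, each 69 mm wide, 17 mm thick and 1045 mm tall, are fixed to the +y face of the rails with their bottoms at z = 75 mm, spaced across the span with a 192 mm gap after the −x post and between neighbouring pickets, with 194 mm left before the +x post.


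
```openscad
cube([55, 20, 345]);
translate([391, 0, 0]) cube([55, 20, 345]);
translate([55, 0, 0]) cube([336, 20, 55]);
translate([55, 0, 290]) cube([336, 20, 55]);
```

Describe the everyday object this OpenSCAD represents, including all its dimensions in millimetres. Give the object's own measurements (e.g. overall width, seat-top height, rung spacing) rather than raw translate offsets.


A rectangular picture frame lying in the x–z plane (depth along y). The opening is 336 mm wide (x) by 235 mm tall (z), surrounded by a border 55 mm wide on all four sides. The frame is 20 mm deep and is made of two full-height vertical stiles with two horizontal rails fitted between them.


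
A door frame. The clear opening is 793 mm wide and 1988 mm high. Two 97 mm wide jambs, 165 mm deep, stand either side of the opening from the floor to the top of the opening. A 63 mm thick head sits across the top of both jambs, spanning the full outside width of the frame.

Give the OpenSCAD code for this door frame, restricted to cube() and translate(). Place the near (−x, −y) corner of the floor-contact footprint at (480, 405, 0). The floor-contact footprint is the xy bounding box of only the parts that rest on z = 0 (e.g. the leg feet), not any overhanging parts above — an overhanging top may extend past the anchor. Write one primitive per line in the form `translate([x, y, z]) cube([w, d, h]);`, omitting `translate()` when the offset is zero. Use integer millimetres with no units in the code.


translate([480, 405, 0]) cube([97, 165, 1988]);
translate([1370, 405, 0]) cube([97, 165, 1988]);
translate([480, 405, 1988]) cube([987, 165, 63]);


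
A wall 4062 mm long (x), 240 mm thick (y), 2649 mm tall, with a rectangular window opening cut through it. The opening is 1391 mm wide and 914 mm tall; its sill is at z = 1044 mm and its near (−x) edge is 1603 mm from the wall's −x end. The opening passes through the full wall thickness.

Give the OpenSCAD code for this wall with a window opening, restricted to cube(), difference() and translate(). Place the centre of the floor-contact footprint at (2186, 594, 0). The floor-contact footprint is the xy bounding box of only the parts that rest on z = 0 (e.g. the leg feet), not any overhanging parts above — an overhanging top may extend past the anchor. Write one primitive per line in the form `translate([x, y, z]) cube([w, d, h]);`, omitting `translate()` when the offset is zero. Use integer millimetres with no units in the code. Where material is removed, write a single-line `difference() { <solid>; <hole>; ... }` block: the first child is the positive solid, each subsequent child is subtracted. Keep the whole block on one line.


difference() { translate([155, 474, 0]) cube([4062, 240, 2649]); translate([1758, 474, 1044]) cube([1391, 240, 914]); }


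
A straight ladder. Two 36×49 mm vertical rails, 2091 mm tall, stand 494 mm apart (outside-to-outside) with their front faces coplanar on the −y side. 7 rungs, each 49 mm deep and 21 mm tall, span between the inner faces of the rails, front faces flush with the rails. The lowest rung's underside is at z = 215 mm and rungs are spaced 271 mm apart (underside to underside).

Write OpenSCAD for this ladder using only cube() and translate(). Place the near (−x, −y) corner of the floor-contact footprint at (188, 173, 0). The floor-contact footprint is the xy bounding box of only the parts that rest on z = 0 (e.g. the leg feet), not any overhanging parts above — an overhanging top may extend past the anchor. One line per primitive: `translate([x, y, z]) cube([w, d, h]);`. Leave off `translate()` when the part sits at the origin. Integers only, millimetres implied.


translate([188, 173, 0]) cube([36, 49, 2091]);
translate([646, 173, 0]) cube([36, 49, 2091]);
translate([224, 173, 215]) cube([422, 49, 21]);
translate([224, 173, 486]) cube([422, 49, 21]);
translate([224, 173, 757]) cube([422, 49, 21]);
translate([224, 173, 1028]) cube([422, 49, 21]);
translate([224, 173, 1299]) cube([422, 49, 21]);
translate([224, 173, 1570]) cube([422, 49, 21]);
translate([224, 173, 1841]) cube([422, 49, 21]);


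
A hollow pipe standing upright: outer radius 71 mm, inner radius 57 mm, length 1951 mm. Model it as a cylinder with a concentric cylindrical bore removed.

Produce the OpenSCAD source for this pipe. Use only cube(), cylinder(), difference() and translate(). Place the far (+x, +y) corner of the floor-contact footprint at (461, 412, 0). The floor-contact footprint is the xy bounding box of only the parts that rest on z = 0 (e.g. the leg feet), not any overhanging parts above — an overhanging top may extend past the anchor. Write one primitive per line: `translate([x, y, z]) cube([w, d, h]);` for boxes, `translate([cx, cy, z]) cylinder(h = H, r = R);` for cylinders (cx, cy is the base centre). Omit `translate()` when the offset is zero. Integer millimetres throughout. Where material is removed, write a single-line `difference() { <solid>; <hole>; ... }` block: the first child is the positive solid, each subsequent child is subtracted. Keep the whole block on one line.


difference() { translate([390, 341, 0]) cylinder(h = 1951, r = 71); translate([390, 341, 0]) cylinder(h = 1951, r = 57); }


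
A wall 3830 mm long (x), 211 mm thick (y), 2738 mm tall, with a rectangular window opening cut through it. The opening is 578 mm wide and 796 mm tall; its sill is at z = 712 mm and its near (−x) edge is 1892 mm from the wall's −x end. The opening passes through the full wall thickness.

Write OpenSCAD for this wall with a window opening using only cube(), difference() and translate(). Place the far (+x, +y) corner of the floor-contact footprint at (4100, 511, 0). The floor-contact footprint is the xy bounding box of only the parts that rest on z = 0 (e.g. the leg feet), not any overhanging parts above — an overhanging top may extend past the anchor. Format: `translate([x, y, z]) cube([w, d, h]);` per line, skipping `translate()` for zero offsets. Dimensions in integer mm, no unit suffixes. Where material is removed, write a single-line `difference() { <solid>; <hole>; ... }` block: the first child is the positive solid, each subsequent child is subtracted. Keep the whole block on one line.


difference() { translate([270, 300, 0]) cube([3830, 211, 2738]); translate([2162, 300, 712]) cube([578, 211, 796]); }


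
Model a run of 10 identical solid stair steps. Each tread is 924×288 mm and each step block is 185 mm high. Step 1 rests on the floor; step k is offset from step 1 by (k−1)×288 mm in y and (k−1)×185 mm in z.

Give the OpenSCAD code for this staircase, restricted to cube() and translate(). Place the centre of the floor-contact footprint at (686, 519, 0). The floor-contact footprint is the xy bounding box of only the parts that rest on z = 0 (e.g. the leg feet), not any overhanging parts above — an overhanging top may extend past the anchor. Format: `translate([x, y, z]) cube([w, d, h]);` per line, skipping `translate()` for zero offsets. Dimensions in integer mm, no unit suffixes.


translate([224, 375, 0]) cube([924, 288, 185]);
translate([224, 663, 185]) cube([924, 288, 185]);
translate([224, 951, 370]) cube([924, 288, 185]);
translate([224, 1239, 555]) cube([924, 288, 185]);
translate([224, 1527, 740]) cube([924, 288, 185]);
translate([224, 1815, 925]) cube([924, 288, 185]);
translate([224, 2103, 1110]) cube([924, 288, 185]);
translate([224, 2391, 1295]) cube([924, 288, 185]);
translate([224, 2679, 1480]) cube([924, 288, 185]);
translate([224, 2967, 1665]) cube([924, 288, 185]);


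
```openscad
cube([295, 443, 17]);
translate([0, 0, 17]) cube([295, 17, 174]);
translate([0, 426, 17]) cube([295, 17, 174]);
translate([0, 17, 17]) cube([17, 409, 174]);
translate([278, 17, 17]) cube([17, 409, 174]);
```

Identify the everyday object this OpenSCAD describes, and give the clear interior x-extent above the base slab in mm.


An open box. The internal width is 261 mm.

A 295×443 base slab with four walls standing on it — an open box. The base is 295 mm wide and the walls are 17 mm thick, so the internal width is 295 − 2 × 17 = 261 mm.


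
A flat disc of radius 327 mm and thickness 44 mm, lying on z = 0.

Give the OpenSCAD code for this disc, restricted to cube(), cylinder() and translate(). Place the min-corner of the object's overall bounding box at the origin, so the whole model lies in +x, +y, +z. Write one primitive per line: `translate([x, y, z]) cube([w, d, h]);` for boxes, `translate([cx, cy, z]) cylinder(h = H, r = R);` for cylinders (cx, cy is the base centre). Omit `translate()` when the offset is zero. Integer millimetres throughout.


translate([327, 327, 0]) cylinder(h = 44, r = 327);


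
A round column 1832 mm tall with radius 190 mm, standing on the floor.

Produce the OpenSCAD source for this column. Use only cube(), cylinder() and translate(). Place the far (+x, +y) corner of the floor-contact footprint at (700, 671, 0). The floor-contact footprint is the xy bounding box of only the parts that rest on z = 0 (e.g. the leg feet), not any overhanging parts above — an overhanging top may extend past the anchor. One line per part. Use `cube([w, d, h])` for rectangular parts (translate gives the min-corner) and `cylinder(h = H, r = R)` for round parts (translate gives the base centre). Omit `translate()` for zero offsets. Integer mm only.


translate([510, 481, 0]) cylinder(h = 1832, r = 190);


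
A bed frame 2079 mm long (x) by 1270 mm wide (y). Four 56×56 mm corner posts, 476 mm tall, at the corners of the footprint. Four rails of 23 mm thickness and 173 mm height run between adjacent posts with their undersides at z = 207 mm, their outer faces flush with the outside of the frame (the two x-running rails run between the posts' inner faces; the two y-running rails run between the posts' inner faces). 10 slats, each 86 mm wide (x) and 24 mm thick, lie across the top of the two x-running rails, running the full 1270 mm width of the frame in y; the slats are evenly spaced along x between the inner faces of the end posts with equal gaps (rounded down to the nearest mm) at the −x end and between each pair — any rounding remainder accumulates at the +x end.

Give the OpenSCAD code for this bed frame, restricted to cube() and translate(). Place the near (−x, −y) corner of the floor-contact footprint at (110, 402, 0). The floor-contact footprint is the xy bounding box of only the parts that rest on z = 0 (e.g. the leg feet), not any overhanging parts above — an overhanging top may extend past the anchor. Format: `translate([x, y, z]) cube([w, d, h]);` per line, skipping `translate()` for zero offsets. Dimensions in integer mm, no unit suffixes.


translate([110, 402, 0]) cube([56, 56, 476]);
translate([110, 1616, 0]) cube([56, 56, 476]);
translate([2133, 402, 0]) cube([56, 56, 476]);
translate([2133, 1616, 0]) cube([56, 56, 476]);
translate([166, 402, 207]) cube([1967, 23, 173]);
translate([166, 1649, 207]) cube([1967, 23, 173]);
translate([110, 458, 207]) cube([23, 1158, 173]);
translate([2166, 458, 207]) cube([23, 1158, 173]);
translate([266, 402, 380]) cube([86, 1270, 24]);
translate([452, 402, 380]) cube([86, 1270, 24]);
translate([638, 402, 380]) cube([86, 1270, 24]);
translate([824, 402, 380]) cube([86, 1270, 24]);
translate([1010, 402, 380]) cube([86, 1270, 24]);
translate([1196, 402, 380]) cube([86, 1270, 24]);
translate([1382, 402, 380]) cube([86, 1270, 24]);
translate([1568, 402, 380]) cube([86, 1270, 24]);
translate([1754, 402, 380]) cube([86, 1270, 24]);
translate([1940, 402, 380]) cube([86, 1270, 24]);


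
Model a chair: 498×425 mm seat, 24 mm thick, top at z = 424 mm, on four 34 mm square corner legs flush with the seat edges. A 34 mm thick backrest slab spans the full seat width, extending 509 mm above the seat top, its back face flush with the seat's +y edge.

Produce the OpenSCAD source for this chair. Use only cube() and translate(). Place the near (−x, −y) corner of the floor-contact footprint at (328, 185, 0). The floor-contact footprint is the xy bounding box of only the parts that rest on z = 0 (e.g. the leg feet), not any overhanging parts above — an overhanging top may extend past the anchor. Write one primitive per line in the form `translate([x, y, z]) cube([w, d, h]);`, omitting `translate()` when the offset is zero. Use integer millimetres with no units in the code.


translate([328, 185, 400]) cube([498, 425, 24]);
translate([328, 185, 0]) cube([34, 34, 400]);
translate([792, 185, 0]) cube([34, 34, 400]);
translate([328, 576, 0]) cube([34, 34, 400]);
translate([792, 576, 0]) cube([34, 34, 400]);
translate([328, 576, 424]) cube([498, 34, 509]);


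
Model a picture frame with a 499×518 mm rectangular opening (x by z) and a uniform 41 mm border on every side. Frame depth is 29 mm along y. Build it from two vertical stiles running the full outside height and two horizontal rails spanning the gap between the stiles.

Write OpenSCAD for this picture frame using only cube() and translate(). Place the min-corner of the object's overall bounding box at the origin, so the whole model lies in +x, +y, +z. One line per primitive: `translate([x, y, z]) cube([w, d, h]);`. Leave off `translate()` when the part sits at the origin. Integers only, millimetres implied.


cube([41, 29, 600]);
translate([540, 0, 0]) cube([41, 29, 600]);
translate([41, 0, 0]) cube([499, 29, 41]);
translate([41, 0, 559]) cube([499, 29, 41]);


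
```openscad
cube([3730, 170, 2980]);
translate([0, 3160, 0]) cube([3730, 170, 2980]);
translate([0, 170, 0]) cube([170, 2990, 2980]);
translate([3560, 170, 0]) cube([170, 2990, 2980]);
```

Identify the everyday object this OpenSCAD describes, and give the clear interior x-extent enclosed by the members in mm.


A house (or room) frame. The interior width is 3390 mm.

Four 2980 mm walls enclosing a rectangle with no floor or roof — a room or house frame. Outside width is 3730 mm and wall thickness is 170 mm, so the interior width is 3730 − 2 × 170 = 3390 mm.


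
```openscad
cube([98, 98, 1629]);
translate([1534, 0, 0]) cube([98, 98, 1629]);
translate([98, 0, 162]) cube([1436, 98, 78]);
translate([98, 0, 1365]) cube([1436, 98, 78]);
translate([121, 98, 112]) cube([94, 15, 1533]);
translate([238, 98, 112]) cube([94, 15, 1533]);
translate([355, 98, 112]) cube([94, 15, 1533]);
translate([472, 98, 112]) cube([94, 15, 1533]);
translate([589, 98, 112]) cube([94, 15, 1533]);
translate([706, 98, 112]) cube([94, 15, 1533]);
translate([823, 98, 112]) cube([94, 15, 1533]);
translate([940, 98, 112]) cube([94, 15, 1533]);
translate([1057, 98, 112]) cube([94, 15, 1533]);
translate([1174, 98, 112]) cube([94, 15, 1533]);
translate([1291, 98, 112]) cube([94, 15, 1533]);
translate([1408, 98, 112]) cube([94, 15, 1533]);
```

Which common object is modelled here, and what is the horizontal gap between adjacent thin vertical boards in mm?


A fence section. The picket gap is 23 mm.

Two posts, two rails, 12 pickets — a fence section. Span 1436 mm holds 12 pickets of 94 mm with 13 equal gaps: ⌊(1436 − 12·94) / 13⌋ = 23 mm.


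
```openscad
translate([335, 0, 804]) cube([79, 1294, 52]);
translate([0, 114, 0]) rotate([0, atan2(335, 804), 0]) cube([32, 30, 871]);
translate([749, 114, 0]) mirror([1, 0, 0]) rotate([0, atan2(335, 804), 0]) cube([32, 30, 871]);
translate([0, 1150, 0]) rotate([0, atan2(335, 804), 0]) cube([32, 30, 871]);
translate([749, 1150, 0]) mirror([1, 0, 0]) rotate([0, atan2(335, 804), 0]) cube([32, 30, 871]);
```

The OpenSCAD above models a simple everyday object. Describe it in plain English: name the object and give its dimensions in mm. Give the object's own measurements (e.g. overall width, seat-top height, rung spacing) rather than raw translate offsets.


A sawhorse. A 79×1294×52 mm beam (x, y, z) sits on two A-frame leg pairs. Each pair is two raked legs of 32×30 mm section (30 mm along y) splaying symmetrically in x. Each leg rises 804 mm vertically over 335 mm of horizontal reach and is 871 mm long along its own axis. Every leg's outer bottom edge rests on the floor and its outer top edge meets a bottom edge of the beam — the left legs (tilting toward +x) meet the beam's −x bottom edge, the right legs (their mirror images, tilting toward −x) meet its +x bottom edge — so the leg tops tuck under the beam, the beam's underside is 804 mm above the floor, and the feet are 749 mm apart outside-to-outside with the beam centred between them. The two leg pairs are set in 114 mm from either end of the beam.


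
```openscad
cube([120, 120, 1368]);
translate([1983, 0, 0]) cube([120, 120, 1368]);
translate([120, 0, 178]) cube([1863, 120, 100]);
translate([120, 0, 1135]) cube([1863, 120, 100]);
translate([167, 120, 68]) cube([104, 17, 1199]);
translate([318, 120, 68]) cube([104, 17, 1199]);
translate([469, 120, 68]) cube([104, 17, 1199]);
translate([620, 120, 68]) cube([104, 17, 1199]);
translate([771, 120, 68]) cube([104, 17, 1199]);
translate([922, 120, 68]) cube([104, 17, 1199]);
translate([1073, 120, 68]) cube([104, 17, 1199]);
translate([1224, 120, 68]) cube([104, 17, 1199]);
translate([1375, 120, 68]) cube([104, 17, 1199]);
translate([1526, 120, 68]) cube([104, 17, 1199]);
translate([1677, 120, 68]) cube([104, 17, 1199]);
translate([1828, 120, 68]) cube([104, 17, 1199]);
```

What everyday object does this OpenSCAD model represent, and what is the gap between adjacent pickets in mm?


A fence section. The picket gap is 47 mm.

Two posts, two rails, 12 pickets — a fence section. Span 1863 mm holds 12 pickets of 104 mm with 13 equal gaps: ⌊(1863 − 12·104) / 13⌋ = 47 mm.


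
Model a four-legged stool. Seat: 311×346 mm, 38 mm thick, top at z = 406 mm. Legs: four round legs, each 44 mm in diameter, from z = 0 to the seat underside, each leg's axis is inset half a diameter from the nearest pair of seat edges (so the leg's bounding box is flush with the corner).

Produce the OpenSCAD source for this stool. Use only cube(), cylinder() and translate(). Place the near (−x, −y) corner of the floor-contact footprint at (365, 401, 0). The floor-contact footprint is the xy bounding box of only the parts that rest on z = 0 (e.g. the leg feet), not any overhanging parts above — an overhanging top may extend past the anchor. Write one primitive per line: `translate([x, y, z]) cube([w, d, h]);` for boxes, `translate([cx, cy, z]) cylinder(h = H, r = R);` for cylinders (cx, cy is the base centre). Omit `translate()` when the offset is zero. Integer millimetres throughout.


translate([365, 401, 368]) cube([311, 346, 38]);
translate([387, 423, 0]) cylinder(h = 368, r = 22);
translate([654, 423, 0]) cylinder(h = 368, r = 22);
translate([387, 725, 0]) cylinder(h = 368, r = 22);
translate([654, 725, 0]) cylinder(h = 368, r = 22);


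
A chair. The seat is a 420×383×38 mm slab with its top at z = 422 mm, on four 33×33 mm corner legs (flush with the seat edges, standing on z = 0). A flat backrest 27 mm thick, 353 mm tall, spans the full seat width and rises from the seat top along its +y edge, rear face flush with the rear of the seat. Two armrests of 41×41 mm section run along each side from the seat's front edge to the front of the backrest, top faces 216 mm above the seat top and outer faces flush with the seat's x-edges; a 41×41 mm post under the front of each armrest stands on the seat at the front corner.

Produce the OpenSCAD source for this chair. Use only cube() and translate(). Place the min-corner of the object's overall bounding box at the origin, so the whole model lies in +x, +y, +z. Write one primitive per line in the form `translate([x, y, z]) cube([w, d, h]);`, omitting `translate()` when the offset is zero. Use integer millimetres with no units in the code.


translate([0, 0, 384]) cube([420, 383, 38]);
cube([33, 33, 384]);
translate([387, 0, 0]) cube([33, 33, 384]);
translate([0, 350, 0]) cube([33, 33, 384]);
translate([387, 350, 0]) cube([33, 33, 384]);
translate([0, 356, 422]) cube([420, 27, 353]);
translate([0, 0, 597]) cube([41, 356, 41]);
translate([379, 0, 597]) cube([41, 356, 41]);
translate([0, 0, 422]) cube([41, 41, 175]);
translate([379, 0, 422]) cube([41, 41, 175]);


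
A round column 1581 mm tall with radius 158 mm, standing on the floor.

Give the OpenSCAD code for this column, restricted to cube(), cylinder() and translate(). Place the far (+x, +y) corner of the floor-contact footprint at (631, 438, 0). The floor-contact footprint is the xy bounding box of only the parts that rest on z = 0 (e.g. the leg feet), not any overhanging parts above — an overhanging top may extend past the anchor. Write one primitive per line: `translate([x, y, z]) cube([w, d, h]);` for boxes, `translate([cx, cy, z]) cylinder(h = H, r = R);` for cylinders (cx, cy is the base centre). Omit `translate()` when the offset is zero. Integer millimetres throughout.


translate([473, 280, 0]) cylinder(h = 1581, r = 158);


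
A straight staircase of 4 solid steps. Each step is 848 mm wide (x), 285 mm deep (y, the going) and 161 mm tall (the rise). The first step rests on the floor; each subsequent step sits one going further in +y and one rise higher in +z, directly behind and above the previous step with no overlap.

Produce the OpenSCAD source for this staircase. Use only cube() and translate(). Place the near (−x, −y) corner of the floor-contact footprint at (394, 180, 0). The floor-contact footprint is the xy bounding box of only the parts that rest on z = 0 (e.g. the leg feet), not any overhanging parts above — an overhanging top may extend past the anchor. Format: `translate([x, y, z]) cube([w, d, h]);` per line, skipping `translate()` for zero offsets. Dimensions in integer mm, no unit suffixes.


translate([394, 180, 0]) cube([848, 285, 161]);
translate([394, 465, 161]) cube([848, 285, 161]);
translate([394, 750, 322]) cube([848, 285, 161]);
translate([394, 1035, 483]) cube([848, 285, 161]);


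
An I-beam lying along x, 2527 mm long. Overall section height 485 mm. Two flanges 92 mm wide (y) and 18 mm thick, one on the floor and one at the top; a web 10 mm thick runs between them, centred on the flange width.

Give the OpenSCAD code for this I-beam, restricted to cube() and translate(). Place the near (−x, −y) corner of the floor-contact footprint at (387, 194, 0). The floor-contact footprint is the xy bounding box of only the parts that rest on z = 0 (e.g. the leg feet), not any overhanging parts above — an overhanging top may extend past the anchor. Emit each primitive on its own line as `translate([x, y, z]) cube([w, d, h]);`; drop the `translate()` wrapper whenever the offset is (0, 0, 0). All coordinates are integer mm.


translate([387, 194, 0]) cube([2527, 92, 18]);
translate([387, 235, 18]) cube([2527, 10, 449]);
translate([387, 194, 467]) cube([2527, 92, 18]);


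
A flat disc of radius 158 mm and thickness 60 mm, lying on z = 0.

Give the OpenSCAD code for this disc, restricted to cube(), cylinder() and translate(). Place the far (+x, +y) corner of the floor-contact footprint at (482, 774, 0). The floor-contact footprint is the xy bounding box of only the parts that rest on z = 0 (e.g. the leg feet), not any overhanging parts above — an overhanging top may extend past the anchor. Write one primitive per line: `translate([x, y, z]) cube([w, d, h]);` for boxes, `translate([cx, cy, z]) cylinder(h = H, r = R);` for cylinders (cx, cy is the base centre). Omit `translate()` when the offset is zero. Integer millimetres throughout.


translate([324, 616, 0]) cylinder(h = 60, r = 158);


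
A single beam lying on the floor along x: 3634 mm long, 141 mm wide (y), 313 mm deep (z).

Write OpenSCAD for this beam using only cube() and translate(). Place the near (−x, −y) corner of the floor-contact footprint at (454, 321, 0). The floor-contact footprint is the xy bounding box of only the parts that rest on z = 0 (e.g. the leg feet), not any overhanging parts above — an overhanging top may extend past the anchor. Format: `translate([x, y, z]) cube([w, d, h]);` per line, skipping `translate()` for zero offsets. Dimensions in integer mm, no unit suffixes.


translate([454, 321, 0]) cube([3634, 141, 313]);


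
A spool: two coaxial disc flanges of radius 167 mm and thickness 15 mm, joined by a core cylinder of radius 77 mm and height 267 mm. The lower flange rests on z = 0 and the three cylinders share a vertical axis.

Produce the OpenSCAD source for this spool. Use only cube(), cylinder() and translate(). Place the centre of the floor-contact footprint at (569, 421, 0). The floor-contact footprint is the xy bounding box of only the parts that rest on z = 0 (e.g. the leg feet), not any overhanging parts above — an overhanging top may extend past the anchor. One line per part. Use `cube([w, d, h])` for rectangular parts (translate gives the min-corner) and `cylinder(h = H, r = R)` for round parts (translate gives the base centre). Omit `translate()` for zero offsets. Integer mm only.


translate([569, 421, 0]) cylinder(h = 15, r = 167);
translate([569, 421, 15]) cylinder(h = 267, r = 77);
translate([569, 421, 282]) cylinder(h = 15, r = 167);
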